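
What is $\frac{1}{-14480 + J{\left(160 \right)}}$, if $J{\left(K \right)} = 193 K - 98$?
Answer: $\frac{1}{16302} \approx 6.1342 \cdot 10^{-5}$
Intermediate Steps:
$J{\left(K \right)} = -98 + 193 K$
$\frac{1}{-14480 + J{\left(160 \right)}} = \frac{1}{-14480 + \left(-98 + 193 \cdot 160\right)} = \frac{1}{-14480 + \left(-98 + 30880\right)} = \frac{1}{-14480 + 30782} = \frac{1}{16302}$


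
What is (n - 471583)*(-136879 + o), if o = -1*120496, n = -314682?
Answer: 202364954375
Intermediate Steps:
o = -120496
(n - 471583)*(-136879 + o) = (-314682 - 471583)*(-136879 - 120496) = -786265*(-257375) = 202364954375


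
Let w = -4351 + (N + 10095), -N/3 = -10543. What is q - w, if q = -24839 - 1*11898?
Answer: -74110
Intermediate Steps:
N = 31629 (N = -3*(-10543) = 31629)
w = 37373 (w = -4351 + (31629 + 10095) = -4351 + 41724 = 37373)
q = -36737 (q = -24839 - 11898 = -36737)
q - w = -36737 - 1*37373 = -36737 - 37373 = -74110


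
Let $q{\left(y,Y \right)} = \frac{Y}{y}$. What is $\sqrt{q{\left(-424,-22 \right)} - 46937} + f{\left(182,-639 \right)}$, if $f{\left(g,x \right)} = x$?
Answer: $-639 + \frac{i \sqrt{527383549}}{106} \approx -639.0 + 216.65 i$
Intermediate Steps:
$\sqrt{q{\left(-424,-22 \right)} - 46937} + f{\left(182,-639 \right)} = \sqrt{- \frac{22}{-424} - 46937} - 639 = \sqrt{\left(-22\right) \left(- \frac{1}{424}\right) - 46937} - 639 = \sqrt{\frac{11}{212} - 46937} - 639 = \sqrt{- \frac{9950633}{212}} - 639 = \frac{i \sqrt{527383549}}{106} - 639 = -639 + \frac{i \sqrt{527383549}}{106}$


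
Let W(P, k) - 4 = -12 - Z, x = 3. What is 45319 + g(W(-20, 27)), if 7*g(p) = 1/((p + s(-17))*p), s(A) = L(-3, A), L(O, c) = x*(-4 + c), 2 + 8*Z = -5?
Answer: 10144159705/223839 ≈ 45319.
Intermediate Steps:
Z = -7/8 (Z = -1/4 + (1/8)*(-5) = -1/4 - 5/8 = -7/8 ≈ -0.87500)
L(O, c) = -12 + 3*c (L(O, c) = 3*(-4 + c) = -12 + 3*c)
s(A) = -12 + 3*A
W(P, k) = -57/8 (W(P, k) = 4 + (-12 - 1*(-7/8)) = 4 + (-12 + 7/8) = 4 - 89/8 = -57/8)
g(p) = 1/(7*p*(-63 + p)) (g(p) = (1/((p + (-12 + 3*(-17)))*p))/7 = (1/((p + (-12 - 51))*p))/7 = (1/((p - 63)*p))/7 = (1/((-63 + p)*p))/7 = (1/(p*(-63 + p)))/7 = 1/(7*p*(-63 + p)))
45319 + g(W(-20, 27)) = 45319 + 1/(7*(-57/8)*(-63 - 57/8)) = 45319 + (1/7)*(-8/57)/(-561/8) = 45319 + (1/7)*(-8/57)*(-8/561) = 45319 + 64/223839 = 10144159705/223839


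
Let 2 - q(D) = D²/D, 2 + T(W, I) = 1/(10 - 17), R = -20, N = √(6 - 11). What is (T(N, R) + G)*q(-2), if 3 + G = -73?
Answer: -2188/7 ≈ -312.57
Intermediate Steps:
N = I*√5 (N = √(-5) = I*√5 ≈ 2.2361*I)
G = -76 (G = -3 - 73 = -76)
T(W, I) = -15/7 (T(W, I) = -2 + 1/(10 - 17) = -2 + 1/(-7) = -2 - ⅐ = -15/7)
q(D) = 2 - D (q(D) = 2 - D²/D = 2 - D)
(T(N, R) + G)*q(-2) = (-15/7 - 76)*(2 - 1*(-2)) = -547*(2 + 2)/7 = -547/7*4 = -2188/7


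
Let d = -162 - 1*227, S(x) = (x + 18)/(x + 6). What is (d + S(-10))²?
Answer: 152881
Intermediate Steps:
S(x) = (18 + x)/(6 + x)
d = -389 (d = -162 - 227 = -389)
(d + S(-10))² = (-389 + (18 - 10)/(6 - 10))² = (-389 + 8/(-4))² = (-389 - ¼*8)² = (-389 - 2)² = (-391)² = 152881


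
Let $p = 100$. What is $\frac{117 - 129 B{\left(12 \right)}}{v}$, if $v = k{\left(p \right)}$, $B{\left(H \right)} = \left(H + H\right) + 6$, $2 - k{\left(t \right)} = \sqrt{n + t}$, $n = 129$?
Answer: $\frac{834}{25} + \frac{417 \sqrt{229}}{25} \approx 285.77$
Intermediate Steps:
$k{\left(t \right)} = 2 - \sqrt{129 + t}$
$B{\left(H \right)} = 6 + 2 H$ ($B{\left(H \right)} = 2 H + 6 = 6 + 2 H$)
$v = 2 - \sqrt{229}$ ($v = 2 - \sqrt{129 + 100} = 2 - \sqrt{229} \approx -13.133$)
$\frac{117 - 129 B{\left(12 \right)}}{v} = \frac{117 - 129 \left(6 + 2 \cdot 12\right)}{2 - \sqrt{229}} = \frac{117 - 129 \left(6 + 24\right)}{2 - \sqrt{229}} = \frac{117 - 3870}{2 - \sqrt{229}} = - \frac{3753}{2 - \sqrt{229}}$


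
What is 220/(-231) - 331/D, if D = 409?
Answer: -15131/8589 ≈ -1.7617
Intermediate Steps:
220/(-231) - 331/D = 220/(-231) - 331/409 = 220*(-1/231) - 331*1/409 = -20/21 - 331/409 = -15131/8589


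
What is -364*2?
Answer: -728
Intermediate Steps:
-364*2 = -13*56 = -728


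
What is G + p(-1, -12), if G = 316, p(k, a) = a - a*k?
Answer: 292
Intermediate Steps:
p(k, a) = a - a*k
G + p(-1, -12) = 316 - 12*(1 - 1*(-1)) = 316 - 12*(1 + 1) = 316 - 12*2 = 316 - 24 = 292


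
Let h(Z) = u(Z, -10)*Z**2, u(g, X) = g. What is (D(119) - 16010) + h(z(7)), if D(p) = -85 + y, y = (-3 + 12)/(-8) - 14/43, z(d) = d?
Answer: -5419187/344 ≈ -15753.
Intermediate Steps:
y = -499/344 (y = 9*(-1/8) - 14*1/43 = -9/8 - 14/43 = -499/344 ≈ -1.4506)
h(Z) = Z**3 (h(Z) = Z*Z**2 = Z**3)
D(p) = -29739/344 (D(p) = -85 - 499/344 = -29739/344)
(D(119) - 16010) + h(z(7)) = (-29739/344 - 16010) + 7**3 = -5537179/344 + 343 = -5419187/344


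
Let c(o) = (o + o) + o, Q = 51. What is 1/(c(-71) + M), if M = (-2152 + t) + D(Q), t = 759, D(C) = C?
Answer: -1/1555 ≈ -0.00064309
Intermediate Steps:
M = -1342 (M = (-2152 + 759) + 51 = -1393 + 51 = -1342)
c(o) = 3*o (c(o) = 2*o + o = 3*o)
1/(c(-71) + M) = 1/(3*(-71) - 1342) = 1/(-213 - 1342) = 1/(-1555) = -1/1555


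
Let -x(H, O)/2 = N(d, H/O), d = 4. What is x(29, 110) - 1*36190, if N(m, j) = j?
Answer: -1990479/55 ≈ -36191.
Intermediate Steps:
x(H, O) = -2*H/O
x(29, 110) - 1*36190 = -2*29/110 - 1*36190 = -2*29*1/110 - 36190 = -29/55 - 36190 = -1990479/55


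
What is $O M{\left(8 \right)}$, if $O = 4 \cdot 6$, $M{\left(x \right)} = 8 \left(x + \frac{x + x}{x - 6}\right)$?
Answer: $3072$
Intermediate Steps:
$M{\left(x \right)} = 8 x + \frac{16 x}{-6 + x}$ ($M{\left(x \right)} = 8 \left(x + \frac{2 x}{-6 + x}\right) = 8 x + \frac{16 x}{-6 + x}$)
$O = 24$
$O M{\left(8 \right)} = 24 \cdot 8 \cdot 8 \frac{1}{-6 + 8} \left(-4 + 8\right) = 24 \cdot 8 \cdot 8 \cdot \frac{1}{2} \cdot 4 = 24 \cdot 128 = 3072$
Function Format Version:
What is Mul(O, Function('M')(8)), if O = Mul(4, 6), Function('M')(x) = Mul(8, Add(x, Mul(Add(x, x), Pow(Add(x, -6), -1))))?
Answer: 3072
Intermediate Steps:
Function('M')(x) = Add(Mul(8, x), Mul(16, x, Pow(Add(-6, x), -1))) (Function('M')(x) = Mul(8, Add(x, Mul(Mul(2, x), Pow(Add(-6, x), -1)))) = Mul(8, Add(x, Mul(2, x, Pow(Add(-6, x), -1)))) = Add(Mul(8, x), Mul(16, x, Pow(Add(-6, x), -1))))
O = 24
Mul(O, Function('M')(8)) = Mul(24, Mul(8, 8, Pow(Add(-6, 8), -1), Add(-4, 8))) = Mul(24, Mul(8, 8, Pow(2, -1), 4)) = Mul(24, Mul(8, 8, Rational(1, 2), 4)) = Mul(24, 128) = 3072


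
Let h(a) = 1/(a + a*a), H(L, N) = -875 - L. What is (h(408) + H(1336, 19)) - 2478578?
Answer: -413974222007/166872 ≈ -2.4808e+6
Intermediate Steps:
h(a) = 1/(a + a²)
(h(408) + H(1336, 19)) - 2478578 = (1/(408*(1 + 408)) + (-875 - 1*1336)) - 2478578 = ((1/408)/409 + (-875 - 1336)) - 2478578 = ((1/408)*(1/409) - 2211) - 2478578 = (1/166872 - 2211) - 2478578 = -368953991/166872 - 2478578 = -413974222007/166872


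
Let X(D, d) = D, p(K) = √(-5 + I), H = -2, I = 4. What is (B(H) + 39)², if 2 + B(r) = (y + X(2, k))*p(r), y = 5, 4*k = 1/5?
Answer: 1320 + 518*I ≈ 1320.0 + 518.0*I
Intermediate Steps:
p(K) = I (p(K) = √(-5 + 4) = √(-1) = I)
k = 1/20 (k = (¼)/5 = (¼)*(⅕) = 1/20 ≈ 0.050000)
B(r) = -2 + 7*I (B(r) = -2 + (5 + 2)*I = -2 + 7*I)
(B(H) + 39)² = ((-2 + 7*I) + 39)² = (37 + 7*I)²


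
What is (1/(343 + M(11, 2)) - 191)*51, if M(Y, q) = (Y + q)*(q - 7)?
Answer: -2707947/278 ≈ -9740.8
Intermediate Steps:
M(Y, q) = (-7 + q)*(Y + q) (M(Y, q) = (Y + q)*(-7 + q) = (-7 + q)*(Y + q))
(1/(343 + M(11, 2)) - 191)*51 = (1/(343 + (2**2 - 7*11 - 7*2 + 11*2)) - 191)*51 = (1/(343 + (4 - 77 - 14 + 22)) - 191)*51 = (1/(343 - 65) - 191)*51 = (1/278 - 191)*51 = -53097/278*51 = -2707947/278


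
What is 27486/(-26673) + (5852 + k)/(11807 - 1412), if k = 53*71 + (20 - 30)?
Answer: -1968187/18484389 ≈ -0.10648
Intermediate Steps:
k = 3753 (k = 3763 - 10 = 3753)
27486/(-26673) + (5852 + k)/(11807 - 1412) = 27486/(-26673) + (5852 + 3753)/(11807 - 1412) = 27486*(-1/26673) + 9605/10395 = -9162/8891 + 9605*(1/10395) = -9162/8891 + 1921/2079 = -1968187/18484389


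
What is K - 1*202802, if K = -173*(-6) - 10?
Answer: -201774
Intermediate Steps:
K = 1028 (K = 1038 - 10 = 1028)
K - 1*202802 = 1028 - 1*202802 = 1028 - 202802 = -201774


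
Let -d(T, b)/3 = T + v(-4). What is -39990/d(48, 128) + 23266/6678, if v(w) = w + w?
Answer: 4497419/13356 ≈ 336.73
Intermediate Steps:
v(w) = 2*w
d(T, b) = 24 - 3*T (d(T, b) = -3*(T + 2*(-4)) = -3*(T - 8) = -3*(-8 + T) = 24 - 3*T)
-39990/d(48, 128) + 23266/6678 = -39990/(24 - 3*48) + 23266/6678 = -39990/(24 - 144) + 23266*(1/6678) = -39990/(-120) + 11633/3339 = -39990*(-1/120) + 11633/3339 = 1333/4 + 11633/3339 = 4497419/13356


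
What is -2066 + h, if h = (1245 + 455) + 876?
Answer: 510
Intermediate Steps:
h = 2576 (h = 1700 + 876 = 2576)
-2066 + h = -2066 + 2576 = 510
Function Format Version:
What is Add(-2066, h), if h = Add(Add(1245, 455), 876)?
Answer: 510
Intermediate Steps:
h = 2576 (h = Add(1700, 876) = 2576)
Add(-2066, h) = Add(-2066, 2576) = 510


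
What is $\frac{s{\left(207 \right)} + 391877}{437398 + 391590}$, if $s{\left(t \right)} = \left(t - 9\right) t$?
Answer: $\frac{432863}{828988} \approx 0.52216$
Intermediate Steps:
$s{\left(t \right)} = t \left(-9 + t\right)$ ($s{\left(t \right)} = \left(-9 + t\right) t = t \left(-9 + t\right)$)
$\frac{s{\left(207 \right)} + 391877}{437398 + 391590} = \frac{207 \left(-9 + 207\right) + 391877}{437398 + 391590} = \frac{207 \cdot 198 + 391877}{828988} = \left(40986 + 391877\right) \frac{1}{828988} = 432863 \cdot \frac{1}{828988} = \frac{432863}{828988}$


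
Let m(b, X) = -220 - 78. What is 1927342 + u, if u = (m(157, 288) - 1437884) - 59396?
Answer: 429764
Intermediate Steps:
m(b, X) = -298
u = -1497578 (u = (-298 - 1437884) - 59396 = -1438182 - 59396 = -1497578)
1927342 + u = 1927342 - 1497578 = 429764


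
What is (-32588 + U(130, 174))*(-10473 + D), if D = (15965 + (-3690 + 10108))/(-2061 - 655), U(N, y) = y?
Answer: 461365495557/1358 ≈ 3.3974e+8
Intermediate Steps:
D = -22383/2716 (D = (15965 + 6418)/(-2716) = 22383*(-1/2716) = -22383/2716 ≈ -8.2412)
(-32588 + U(130, 174))*(-10473 + D) = (-32588 + 174)*(-10473 - 22383/2716) = -32414*(-28467051/2716) = 461365495557/1358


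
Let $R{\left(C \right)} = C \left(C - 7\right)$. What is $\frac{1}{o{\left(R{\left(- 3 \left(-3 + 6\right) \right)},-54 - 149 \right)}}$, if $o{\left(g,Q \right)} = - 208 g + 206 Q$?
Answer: $- \frac{1}{71770} \approx -1.3933 \cdot 10^{-5}$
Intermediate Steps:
$R{\left(C \right)} = C \left(-7 + C\right)$
$\frac{1}{o{\left(R{\left(- 3 \left(-3 + 6\right) \right)},-54 - 149 \right)}} = \frac{1}{- 208 - 3 \left(-3 + 6\right) \left(-7 - 3 \left(-3 + 6\right)\right) + 206 \left(-54 - 149\right)} = \frac{1}{- 208 \left(-3\right) 3 \left(-7 - 9\right) + 206 \left(-203\right)} = \frac{1}{- 208 \left(- 9 \left(-7 - 9\right)\right) - 41818} = \frac{1}{- 208 \left(\left(-9\right) \left(-16\right)\right) - 41818} = \frac{1}{\left(-208\right) 144 - 41818} = \frac{1}{-29952 - 41818} = \frac{1}{-71770} = - \frac{1}{71770}$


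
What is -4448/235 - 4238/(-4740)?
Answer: -2008759/111390 ≈ -18.034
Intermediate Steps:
-4448/235 - 4238/(-4740) = -4448*1/235 - 4238*(-1/4740) = -4448/235 + 2119/2370 = -2008759/111390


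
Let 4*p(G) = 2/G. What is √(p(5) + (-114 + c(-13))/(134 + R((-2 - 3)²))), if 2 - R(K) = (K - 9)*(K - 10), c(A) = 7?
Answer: √76310/260 ≈ 1.0625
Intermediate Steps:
p(G) = 1/(2*G) (p(G) = (2/G)/4 = 1/(2*G))
R(K) = 2 - (-10 + K)*(-9 + K) (R(K) = 2 - (K - 9)*(K - 10) = 2 - (-9 + K)*(-10 + K) = 2 - (-10 + K)*(-9 + K))
√(p(5) + (-114 + c(-13))/(134 + R((-2 - 3)²))) = √((½)/5 + (-114 + 7)/(134 + (-88 - ((-2 - 3)²)² + 19*(-2 - 3)²))) = √((½)*(⅕) - 107/(134 + (-88 - ((-5)²)² + 19*(-5)²))) = √(⅒ - 107/(134 + (-88 - 1*25² + 19*25))) = √(⅒ - 107/(134 + (-88 - 1*625 + 475))) = √(⅒ - 107/(134 + (-88 - 625 + 475))) = √(⅒ - 107/(134 - 238)) = √(⅒ - 107/(-104)) = √(⅒ - 107*(-1/104)) = √(⅒ + 107/104) = √(587/520) = √76310/260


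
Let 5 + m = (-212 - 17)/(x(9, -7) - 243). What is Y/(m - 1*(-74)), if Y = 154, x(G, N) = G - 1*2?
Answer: 5192/2359 ≈ 2.2009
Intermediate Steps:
x(G, N) = -2 + G (x(G, N) = G - 2 = -2 + G)
m = -951/236 (m = -5 + (-212 - 17)/((-2 + 9) - 243) = -5 - 229/(7 - 243) = -5 - 229/(-236) = -5 - 229*(-1/236) = -5 + 229/236 = -951/236 ≈ -4.0297)
Y/(m - 1*(-74)) = 154/(-951/236 - 1*(-74)) = 154/(-951/236 + 74) = 154/(16513/236) = 154*(236/16513) = 5192/2359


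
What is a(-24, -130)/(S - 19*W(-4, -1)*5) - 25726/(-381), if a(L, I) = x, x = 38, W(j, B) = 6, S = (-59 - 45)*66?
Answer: 31872101/472059 ≈ 67.517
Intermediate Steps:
S = -6864 (S = -104*66 = -6864)
a(L, I) = 38
a(-24, -130)/(S - 19*W(-4, -1)*5) - 25726/(-381) = 38/(-6864 - 19*6*5) - 25726/(-381) = 38/(-6864 - 114*5) - 25726*(-1/381) = 38/(-6864 - 1*570) + 25726/381 = 38/(-6864 - 570) + 25726/381 = 38/(-7434) + 25726/381 = 38*(-1/7434) + 25726/381 = -19/3717 + 25726/381 = 31872101/472059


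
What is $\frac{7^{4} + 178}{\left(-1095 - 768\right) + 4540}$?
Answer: $\frac{2579}{2677} \approx 0.96339$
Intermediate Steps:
$\frac{7^{4} + 178}{\left(-1095 - 768\right) + 4540} = \frac{2401 + 178}{-1863 + 4540} = \frac{2579}{2677}$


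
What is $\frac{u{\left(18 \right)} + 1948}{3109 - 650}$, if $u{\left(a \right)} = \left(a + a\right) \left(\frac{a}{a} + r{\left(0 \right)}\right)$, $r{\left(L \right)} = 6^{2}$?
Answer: $\frac{3280}{2459} \approx 1.3339$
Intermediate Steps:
$r{\left(L \right)} = 36$
$u{\left(a \right)} = 74 a$ ($u{\left(a \right)} = \left(a + a\right) \left(\frac{a}{a} + 36\right) = 2 a \left(1 + 36\right) = 2 a 37 = 74 a$)
$\frac{u{\left(18 \right)} + 1948}{3109 - 650} = \frac{74 \cdot 18 + 1948}{3109 - 650} = \frac{1332 + 1948}{2459} = 3280 \cdot \frac{1}{2459} = \frac{3280}{2459}$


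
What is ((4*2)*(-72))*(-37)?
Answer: 21312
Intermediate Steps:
((4*2)*(-72))*(-37) = (8*(-72))*(-37) = -576*(-37) = 21312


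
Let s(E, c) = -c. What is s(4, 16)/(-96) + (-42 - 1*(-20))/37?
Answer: -95/222 ≈ -0.42793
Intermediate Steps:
s(4, 16)/(-96) + (-42 - 1*(-20))/37 = -1*16/(-96) + (-42 - 1*(-20))/37 = -16*(-1/96) + (-42 + 20)*(1/37) = 1/6 - 22*1/37 = 1/6 - 22/37 = -95/222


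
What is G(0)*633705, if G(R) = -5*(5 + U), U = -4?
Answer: -3168525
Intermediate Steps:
G(R) = -5 (G(R) = -5*(5 - 4) = -5*1 = -5)
G(0)*633705 = -5*633705 = -3168525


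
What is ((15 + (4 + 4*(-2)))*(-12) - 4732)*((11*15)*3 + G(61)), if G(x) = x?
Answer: -2704384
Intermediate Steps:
((15 + (4 + 4*(-2)))*(-12) - 4732)*((11*15)*3 + G(61)) = ((15 + (4 + 4*(-2)))*(-12) - 4732)*((11*15)*3 + 61) = ((15 + (4 - 8))*(-12) - 4732)*(165*3 + 61) = ((15 - 4)*(-12) - 4732)*(495 + 61) = (11*(-12) - 4732)*556 = (-132 - 4732)*556 = -4864*556 = -2704384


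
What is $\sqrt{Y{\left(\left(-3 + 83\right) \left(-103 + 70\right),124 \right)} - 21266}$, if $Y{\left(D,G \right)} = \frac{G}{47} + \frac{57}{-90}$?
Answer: $\frac{i \sqrt{42274948530}}{1410} \approx 145.82 i$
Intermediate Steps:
$Y{\left(D,G \right)} = - \frac{19}{30} + \frac{G}{47}$ ($Y{\left(D,G \right)} = G \frac{1}{47} + 57 \left(- \frac{1}{90}\right) = \frac{G}{47} - \frac{19}{30} = - \frac{19}{30} + \frac{G}{47}$)
$\sqrt{Y{\left(\left(-3 + 83\right) \left(-103 + 70\right),124 \right)} - 21266} = \sqrt{\left(- \frac{19}{30} + \frac{1}{47} \cdot 124\right) - 21266} = \sqrt{\left(- \frac{19}{30} + \frac{124}{47}\right) - 21266} = \sqrt{\frac{2827}{1410} - 21266} = \sqrt{- \frac{29982233}{1410}} = \frac{i \sqrt{42274948530}}{1410}$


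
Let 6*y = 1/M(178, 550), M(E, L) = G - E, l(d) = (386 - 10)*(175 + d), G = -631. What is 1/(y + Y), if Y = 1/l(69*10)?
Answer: -789357480/160193 ≈ -4927.5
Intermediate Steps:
l(d) = 65800 + 376*d (l(d) = 376*(175 + d) = 65800 + 376*d)
M(E, L) = -631 - E
Y = 1/325240 (Y = 1/(65800 + 376*(69*10)) = 1/(65800 + 376*690) = 1/(65800 + 259440) = 1/325240 ≈ 3.0747e-6)
y = -1/4854 (y = 1/(6*(-631 - 1*178)) = 1/(6*(-631 - 178)) = (⅙)/(-809) = (⅙)*(-1/809) = -1/4854 ≈ -0.00020602)
1/(y + Y) = 1/(-1/4854 + 1/325240) = 1/(-160193/789357480) = -789357480/160193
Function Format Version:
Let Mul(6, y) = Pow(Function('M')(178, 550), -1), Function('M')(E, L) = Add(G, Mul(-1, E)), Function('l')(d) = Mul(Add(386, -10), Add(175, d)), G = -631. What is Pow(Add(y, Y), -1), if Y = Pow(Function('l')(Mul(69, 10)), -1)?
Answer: Rational(-789357480, 160193) ≈ -4927.5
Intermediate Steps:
Function('l')(d) = Add(65800, Mul(376, d)) (Function('l')(d) = Mul(376, Add(175, d)) = Add(65800, Mul(376, d)))
Function('M')(E, L) = Add(-631, Mul(-1, E))
Y = Rational(1, 325240) (Y = Pow(Add(65800, Mul(376, Mul(69, 10))), -1) = Pow(Add(65800, Mul(376, 690)), -1) = Pow(Add(65800, 259440), -1) = Pow(325240, -1) = Rational(1, 325240) ≈ 3.0747e-6)
y = Rational(-1, 4854) (y = Mul(Rational(1, 6), Pow(Add(-631, Mul(-1, 178)), -1)) = Mul(Rational(1, 6), Pow(Add(-631, -178), -1)) = Mul(Rational(1, 6), Pow(-809, -1)) = Mul(Rational(1, 6), Rational(-1, 809)) = Rational(-1, 4854) ≈ -0.00020602)
Pow(Add(y, Y), -1) = Pow(Add(Rational(-1, 4854), Rational(1, 325240)), -1) = Pow(Rational(-160193, 789357480), -1) = Rational(-789357480, 160193)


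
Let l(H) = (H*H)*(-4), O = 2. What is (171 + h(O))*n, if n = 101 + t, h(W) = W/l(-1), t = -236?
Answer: -46035/2 ≈ -23018.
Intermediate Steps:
l(H) = -4*H² (l(H) = H²*(-4) = -4*H²)
h(W) = -W/4 (h(W) = W/((-4*(-1)²)) = W/((-4*1)) = W/(-4) = W*(-¼) = -W/4)
n = -135 (n = 101 - 236 = -135)
(171 + h(O))*n = (171 - ¼*2)*(-135) = (171 - ½)*(-135) = (341/2)*(-135) = -46035/2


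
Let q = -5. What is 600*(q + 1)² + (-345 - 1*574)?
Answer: 8681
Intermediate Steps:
600*(q + 1)² + (-345 - 1*574) = 600*(-5 + 1)² + (-345 - 1*574) = 600*(-4)² + (-345 - 574) = 600*16 - 919 = 9600 - 919 = 8681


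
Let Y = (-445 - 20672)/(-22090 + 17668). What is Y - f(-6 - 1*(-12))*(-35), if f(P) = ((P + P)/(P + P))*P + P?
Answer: 626119/1474 ≈ 424.78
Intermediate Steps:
f(P) = 2*P (f(P) = ((2*P)/((2*P)))*P + P = ((2*P)*(1/(2*P)))*P + P = 1*P + P = P + P = 2*P)
Y = 7039/1474 (Y = -21117/(-4422) = -21117*(-1/4422) = 7039/1474 ≈ 4.7754)
Y - f(-6 - 1*(-12))*(-35) = 7039/1474 - 2*(-6 - 1*(-12))*(-35) = 7039/1474 - 2*(-6 + 12)*(-35) = 7039/1474 - 2*6*(-35) = 7039/1474 - 12*(-35) = 7039/1474 - 1*(-420) = 7039/1474 + 420 = 626119/1474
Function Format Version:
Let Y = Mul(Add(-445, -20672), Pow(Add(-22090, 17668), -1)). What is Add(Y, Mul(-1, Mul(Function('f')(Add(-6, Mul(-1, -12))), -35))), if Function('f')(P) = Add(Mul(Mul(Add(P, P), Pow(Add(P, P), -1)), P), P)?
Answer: Rational(626119, 1474) ≈ 424.78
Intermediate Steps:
Function('f')(P) = Mul(2, P) (Function('f')(P) = Add(Mul(Mul(Mul(2, P), Pow(Mul(2, P), -1)), P), P) = Add(Mul(Mul(Mul(2, P), Mul(Rational(1, 2), Pow(P, -1))), P), P) = Add(Mul(1, P), P) = Add(P, P) = Mul(2, P))
Y = Rational(7039, 1474) (Y = Mul(-21117, Pow(-4422, -1)) = Mul(-21117, Rational(-1, 4422)) = Rational(7039, 1474) ≈ 4.7754)
Add(Y, Mul(-1, Mul(Function('f')(Add(-6, Mul(-1, -12))), -35))) = Add(Rational(7039, 1474), Mul(-1, Mul(Mul(2, Add(-6, Mul(-1, -12))), -35))) = Add(Rational(7039, 1474), Mul(-1, Mul(Mul(2, Add(-6, 12)), -35))) = Add(Rational(7039, 1474), Mul(-1, Mul(Mul(2, 6), -35))) = Add(Rational(7039, 1474), Mul(-1, Mul(12, -35))) = Add(Rational(7039, 1474), Mul(-1, -420)) = Add(Rational(7039, 1474), 420) = Rational(626119, 1474)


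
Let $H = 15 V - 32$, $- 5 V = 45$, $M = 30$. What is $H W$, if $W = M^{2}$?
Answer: $-150300$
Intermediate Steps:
$V = -9$ ($V = \left(- \frac{1}{5}\right) 45 = -9$)
$H = -167$ ($H = 15 \left(-9\right) - 32 = -135 - 32 = -167$)
$W = 900$ ($W = 30^{2} = 900$)
$H W = \left(-167\right) 900 = -150300$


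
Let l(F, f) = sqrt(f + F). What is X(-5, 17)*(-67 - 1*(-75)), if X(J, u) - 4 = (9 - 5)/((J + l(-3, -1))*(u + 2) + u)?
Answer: 29800/941 - 152*I/941 ≈ 31.668 - 0.16153*I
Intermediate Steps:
l(F, f) = sqrt(F + f)
X(J, u) = 4 + 4/(u + (2 + u)*(J + 2*I)) (X(J, u) = 4 + (9 - 5)/((J + sqrt(-3 - 1))*(u + 2) + u) = 4 + 4/((J + sqrt(-4))*(2 + u) + u) = 4 + 4/((J + 2*I)*(2 + u) + u) = 4 + 4/((2 + u)*(J + 2*I) + u) = 4 + 4/(u + (2 + u)*(J + 2*I)))
X(-5, 17)*(-67 - 1*(-75)) = ((4 + 8*(-5) + 16*I + 17*(4 + 8*I) + 4*(-5)*17)/(2*(-5) + 4*I - 5*17 + 17*(1 + 2*I)))*(-67 - 1*(-75)) = ((4 - 40 + 16*I + (68 + 136*I) - 340)/(-10 + 4*I - 85 + (17 + 34*I)))*(-67 + 75) = ((-308 + 152*I)/(-78 + 38*I))*8 = (((-78 - 38*I)/7528)*(-308 + 152*I))*8 = ((-308 + 152*I)*(-78 - 38*I)/7528)*8 = (-308 + 152*I)*(-78 - 38*I)/941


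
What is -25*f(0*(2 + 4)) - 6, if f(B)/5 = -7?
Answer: 869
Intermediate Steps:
f(B) = -35 (f(B) = 5*(-7) = -35)
-25*f(0*(2 + 4)) - 6 = -25*(-35) - 6 = 875 - 6 = 869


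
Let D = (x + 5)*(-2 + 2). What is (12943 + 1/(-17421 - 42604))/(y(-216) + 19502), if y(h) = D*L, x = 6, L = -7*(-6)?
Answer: 388451787/585303775 ≈ 0.66368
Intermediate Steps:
L = 42
D = 0 (D = (6 + 5)*(-2 + 2) = 11*0 = 0)
y(h) = 0 (y(h) = 0*42 = 0)
(12943 + 1/(-17421 - 42604))/(y(-216) + 19502) = (12943 + 1/(-17421 - 42604))/(0 + 19502) = (12943 + 1/(-60025))/19502 = (12943 - 1/60025)*(1/19502) = (776903574/60025)*(1/19502) = 388451787/585303775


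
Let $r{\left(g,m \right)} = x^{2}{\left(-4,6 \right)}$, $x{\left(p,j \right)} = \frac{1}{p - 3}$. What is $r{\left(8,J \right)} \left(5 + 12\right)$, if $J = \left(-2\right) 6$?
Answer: $\frac{17}{49} \approx 0.34694$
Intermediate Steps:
$x{\left(p,j \right)} = \frac{1}{-3 + p}$
$J = -12$
$r{\left(g,m \right)} = \frac{1}{49}$ ($r{\left(g,m \right)} = \left(\frac{1}{-3 - 4}\right)^{2} = \left(\frac{1}{-7}\right)^{2} = \left(- \frac{1}{7}\right)^{2} = \frac{1}{49}$)
$r{\left(8,J \right)} \left(5 + 12\right) = \frac{5 + 12}{49} = \frac{1}{49} \cdot 17 = \frac{17}{49}$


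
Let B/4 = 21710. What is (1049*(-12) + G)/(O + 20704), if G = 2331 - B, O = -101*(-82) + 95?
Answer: -7469/2237 ≈ -3.3388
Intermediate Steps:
B = 86840 (B = 4*21710 = 86840)
O = 8377 (O = 8282 + 95 = 8377)
G = -84509 (G = 2331 - 1*86840 = 2331 - 86840 = -84509)
(1049*(-12) + G)/(O + 20704) = (1049*(-12) - 84509)/(8377 + 20704) = (-12588 - 84509)/29081 = -97097*1/29081 = -7469/2237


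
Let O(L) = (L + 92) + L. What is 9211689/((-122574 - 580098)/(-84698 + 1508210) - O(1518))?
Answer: -546372909657/185560342 ≈ -2944.4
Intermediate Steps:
O(L) = 92 + 2*L (O(L) = (92 + L) + L = 92 + 2*L)
9211689/((-122574 - 580098)/(-84698 + 1508210) - O(1518)) = 9211689/((-122574 - 580098)/(-84698 + 1508210) - (92 + 2*1518)) = 9211689/(-702672/1423512 - (92 + 3036)) = 9211689/(-702672*1/1423512 - 1*3128) = 9211689/(-29278/59313 - 3128) = 9211689/(-185560342/59313) = 9211689*(-59313/185560342) = -546372909657/185560342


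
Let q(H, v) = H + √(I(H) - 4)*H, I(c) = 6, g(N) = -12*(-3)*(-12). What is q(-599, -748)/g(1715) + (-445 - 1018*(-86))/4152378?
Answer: 420817153/298971216 + 599*√2/432 ≈ 3.3685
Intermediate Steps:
g(N) = -432 (g(N) = 36*(-12) = -432)
q(H, v) = H + H*√2 (q(H, v) = H + √(6 - 4)*H = H + √2*H = H + H*√2)
q(-599, -748)/g(1715) + (-445 - 1018*(-86))/4152378 = -599*(1 + √2)/(-432) + (-445 - 1018*(-86))/4152378 = (-599 - 599*√2)*(-1/432) + (-445 + 87548)*(1/4152378) = (599/432 + 599*√2/432) + 87103*(1/4152378) = (599/432 + 599*√2/432) + 87103/4152378 = 420817153/298971216 + 599*√2/432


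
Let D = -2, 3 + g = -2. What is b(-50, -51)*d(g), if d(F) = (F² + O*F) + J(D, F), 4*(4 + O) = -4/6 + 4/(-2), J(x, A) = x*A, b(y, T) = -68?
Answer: -11900/3 ≈ -3966.7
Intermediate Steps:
g = -5 (g = -3 - 2 = -5)
J(x, A) = A*x
O = -14/3 (O = -4 + (-4/6 + 4/(-2))/4 = -4 + (-4*⅙ + 4*(-½))/4 = -4 + (-⅔ - 2)/4 = -4 + (¼)*(-8/3) = -4 - ⅔ = -14/3 ≈ -4.6667)
d(F) = F² - 20*F/3 (d(F) = (F² - 14*F/3) + F*(-2) = (F² - 14*F/3) - 2*F = F² - 20*F/3)
b(-50, -51)*d(g) = -68*(-5)*(-20 + 3*(-5))/3 = -68*(-5)*(-20 - 15)/3 = -68*(-5)*(-35)/3 = -68*175/3 = -11900/3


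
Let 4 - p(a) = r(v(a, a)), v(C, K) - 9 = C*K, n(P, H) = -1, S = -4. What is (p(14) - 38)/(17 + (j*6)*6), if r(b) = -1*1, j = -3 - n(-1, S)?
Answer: ⅗ ≈ 0.60000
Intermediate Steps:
j = -2 (j = -3 - 1*(-1) = -3 + 1 = -2)
v(C, K) = 9 + C*K
r(b) = -1
p(a) = 5 (p(a) = 4 - 1*(-1) = 4 + 1 = 5)
(p(14) - 38)/(17 + (j*6)*6) = (5 - 38)/(17 - 2*6*6) = -33/(17 - 12*6) = -33/(17 - 72) = -33/(-55) = -33*(-1/55) = ⅗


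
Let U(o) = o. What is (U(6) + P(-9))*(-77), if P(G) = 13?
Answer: -1463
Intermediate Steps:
(U(6) + P(-9))*(-77) = (6 + 13)*(-77) = 19*(-77) = -1463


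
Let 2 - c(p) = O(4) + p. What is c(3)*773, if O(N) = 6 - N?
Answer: -2319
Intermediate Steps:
c(p) = -p (c(p) = 2 - ((6 - 1*4) + p) = 2 - ((6 - 4) + p) = 2 - (2 + p) = 2 + (-2 - p) = -p)
c(3)*773 = -1*3*773 = -3*773 = -2319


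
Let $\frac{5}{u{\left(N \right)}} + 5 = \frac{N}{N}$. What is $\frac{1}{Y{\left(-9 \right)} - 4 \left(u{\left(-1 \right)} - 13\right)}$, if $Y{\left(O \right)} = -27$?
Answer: $\frac{1}{30} \approx 0.033333$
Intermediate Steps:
$u{\left(N \right)} = - \frac{5}{4}$ ($u{\left(N \right)} = \frac{5}{-5 + \frac{N}{N}} = \frac{5}{-5 + 1} = \frac{5}{-4} = 5 \left(- \frac{1}{4}\right) = - \frac{5}{4}$)
$\frac{1}{Y{\left(-9 \right)} - 4 \left(u{\left(-1 \right)} - 13\right)} = \frac{1}{-27 - 4 \left(- \frac{5}{4} - 13\right)} = \frac{1}{-27 - -57} = \frac{1}{-27 + 57} = \frac{1}{30}$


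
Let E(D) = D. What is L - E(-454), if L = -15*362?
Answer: -4976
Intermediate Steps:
L = -5430
L - E(-454) = -5430 - 1*(-454) = -5430 + 454 = -4976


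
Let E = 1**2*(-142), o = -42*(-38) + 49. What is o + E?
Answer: 1503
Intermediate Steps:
o = 1645 (o = 1596 + 49 = 1645)
E = -142 (E = 1*(-142) = -142)
o + E = 1645 - 142 = 1503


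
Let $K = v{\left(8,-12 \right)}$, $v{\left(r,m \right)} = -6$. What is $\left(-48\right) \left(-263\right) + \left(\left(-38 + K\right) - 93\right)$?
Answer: $12487$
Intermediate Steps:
$K = -6$
$\left(-48\right) \left(-263\right) + \left(\left(-38 + K\right) - 93\right) = \left(-48\right) \left(-263\right) - 137 = 12624 - 137 = 12487$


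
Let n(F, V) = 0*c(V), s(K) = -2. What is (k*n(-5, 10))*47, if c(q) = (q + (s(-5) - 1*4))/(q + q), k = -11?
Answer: 0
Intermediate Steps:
c(q) = (-6 + q)/(2*q) (c(q) = (q + (-2 - 1*4))/(q + q) = (q + (-2 - 4))/((2*q)) = (q - 6)*(1/(2*q)) = (-6 + q)*(1/(2*q)) = (-6 + q)/(2*q))
n(F, V) = 0 (n(F, V) = 0*((-6 + V)/(2*V)) = 0)
(k*n(-5, 10))*47 = -11*0*47 = 0*47 = 0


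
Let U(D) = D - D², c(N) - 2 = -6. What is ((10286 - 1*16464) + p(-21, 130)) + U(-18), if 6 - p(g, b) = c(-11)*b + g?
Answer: -5973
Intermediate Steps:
c(N) = -4 (c(N) = 2 - 6 = -4)
p(g, b) = 6 - g + 4*b (p(g, b) = 6 - (-4*b + g) = 6 - (g - 4*b) = 6 + (-g + 4*b) = 6 - g + 4*b)
((10286 - 1*16464) + p(-21, 130)) + U(-18) = ((10286 - 1*16464) + (6 - 1*(-21) + 4*130)) - 18*(1 - 1*(-18)) = ((10286 - 16464) + (6 + 21 + 520)) - 18*(1 + 18) = (-6178 + 547) - 18*19 = -5631 - 342 = -5973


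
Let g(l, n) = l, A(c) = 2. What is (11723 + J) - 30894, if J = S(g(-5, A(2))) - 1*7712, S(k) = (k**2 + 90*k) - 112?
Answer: -27420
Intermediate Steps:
S(k) = -112 + k**2 + 90*k
J = -8249 (J = (-112 + (-5)**2 + 90*(-5)) - 1*7712 = (-112 + 25 - 450) - 7712 = -537 - 7712 = -8249)
(11723 + J) - 30894 = (11723 - 8249) - 30894 = 3474 - 30894 = -27420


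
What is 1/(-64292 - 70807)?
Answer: -1/135099 ≈ -7.4020e-6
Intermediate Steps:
1/(-64292 - 70807) = 1/(-135099) = -1/135099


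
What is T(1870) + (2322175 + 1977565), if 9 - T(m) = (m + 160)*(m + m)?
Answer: -3292451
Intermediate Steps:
T(m) = 9 - 2*m*(160 + m) (T(m) = 9 - (m + 160)*(m + m) = 9 - (160 + m)*2*m = 9 - 2*m*(160 + m))
T(1870) + (2322175 + 1977565) = (9 - 320*1870 - 2*1870²) + (2322175 + 1977565) = (9 - 598400 - 2*3496900) + 4299740 = (9 - 598400 - 6993800) + 4299740 = -7592191 + 4299740 = -3292451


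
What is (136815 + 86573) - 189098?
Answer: 34290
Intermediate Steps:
(136815 + 86573) - 189098 = 223388 - 189098 = 34290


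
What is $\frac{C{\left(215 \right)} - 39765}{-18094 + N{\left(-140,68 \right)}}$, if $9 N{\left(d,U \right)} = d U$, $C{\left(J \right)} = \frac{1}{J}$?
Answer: $\frac{38472633}{18529345} \approx 2.0763$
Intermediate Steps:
$N{\left(d,U \right)} = \frac{U d}{9}$ ($N{\left(d,U \right)} = \frac{d U}{9} = \frac{U d}{9}$)
$\frac{C{\left(215 \right)} - 39765}{-18094 + N{\left(-140,68 \right)}} = \frac{\frac{1}{215} - 39765}{-18094 + \frac{1}{9} \cdot 68 \left(-140\right)} = \frac{\frac{1}{215} - 39765}{-18094 - \frac{9520}{9}} = - \frac{8549474}{215 \left(- \frac{172366}{9}\right)} = \left(- \frac{8549474}{215}\right) \left(- \frac{9}{172366}\right) = \frac{38472633}{18529345}$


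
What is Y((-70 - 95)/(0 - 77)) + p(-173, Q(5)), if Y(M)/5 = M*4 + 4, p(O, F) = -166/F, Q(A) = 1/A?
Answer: -5370/7 ≈ -767.14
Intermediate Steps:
Q(A) = 1/A
Y(M) = 20 + 20*M (Y(M) = 5*(M*4 + 4) = 5*(4*M + 4) = 5*(4 + 4*M) = 20 + 20*M)
Y((-70 - 95)/(0 - 77)) + p(-173, Q(5)) = (20 + 20*((-70 - 95)/(0 - 77))) - 166/(1/5) = (20 + 20*(-165/(-77))) - 166/⅕ = (20 + 20*(-165*(-1/77))) - 166*5 = (20 + 20*(15/7)) - 830 = (20 + 300/7) - 830 = 440/7 - 830 = -5370/7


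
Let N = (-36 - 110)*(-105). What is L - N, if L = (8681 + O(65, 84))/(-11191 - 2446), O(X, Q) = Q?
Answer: -209063975/13637 ≈ -15331.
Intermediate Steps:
L = -8765/13637 (L = (8681 + 84)/(-11191 - 2446) = 8765/(-13637) = 8765*(-1/13637) = -8765/13637 ≈ -0.64274)
N = 15330 (N = -146*(-105) = 15330)
L - N = -8765/13637 - 1*15330 = -8765/13637 - 15330 = -209063975/13637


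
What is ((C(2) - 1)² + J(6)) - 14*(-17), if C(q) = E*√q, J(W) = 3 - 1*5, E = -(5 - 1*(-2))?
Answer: 335 + 14*√2 ≈ 354.80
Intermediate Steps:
E = -7 (E = -(5 + 2) = -1*7 = -7)
J(W) = -2 (J(W) = 3 - 5 = -2)
C(q) = -7*√q
((C(2) - 1)² + J(6)) - 14*(-17) = ((-7*√2 - 1)² - 2) - 14*(-17) = ((-1 - 7*√2)² - 2) + 238 = (-2 + (-1 - 7*√2)²) + 238 = 236 + (-1 - 7*√2)²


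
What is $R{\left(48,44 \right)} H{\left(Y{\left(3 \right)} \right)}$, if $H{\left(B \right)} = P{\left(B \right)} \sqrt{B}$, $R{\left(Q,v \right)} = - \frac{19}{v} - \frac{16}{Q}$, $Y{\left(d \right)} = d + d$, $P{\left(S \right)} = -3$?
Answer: $\frac{101 \sqrt{6}}{44} \approx 5.6227$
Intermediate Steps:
$Y{\left(d \right)} = 2 d$
$H{\left(B \right)} = - 3 \sqrt{B}$
$R{\left(48,44 \right)} H{\left(Y{\left(3 \right)} \right)} = \left(- \frac{19}{44} - \frac{16}{48}\right) \left(- 3 \sqrt{2 \cdot 3}\right) = \left(\left(-19\right) \frac{1}{44} - \frac{1}{3}\right) \left(- 3 \sqrt{6}\right) = \left(- \frac{19}{44} - \frac{1}{3}\right) \left(- 3 \sqrt{6}\right) = - \frac{101 \left(- 3 \sqrt{6}\right)}{132} = \frac{101 \sqrt{6}}{44}$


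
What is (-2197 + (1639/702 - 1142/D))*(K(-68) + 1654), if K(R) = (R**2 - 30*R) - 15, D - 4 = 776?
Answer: -32001480721/1755 ≈ -1.8234e+7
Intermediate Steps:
D = 780 (D = 4 + 776 = 780)
K(R) = -15 + R**2 - 30*R
(-2197 + (1639/702 - 1142/D))*(K(-68) + 1654) = (-2197 + (1639/702 - 1142/780))*((-15 + (-68)**2 - 30*(-68)) + 1654) = (-2197 + (1639*(1/702) - 1142*1/780))*((-15 + 4624 + 2040) + 1654) = (-2197 + (1639/702 - 571/390))*(6649 + 1654) = (-2197 + 1528/1755)*8303 = -3854207/1755*8303 = -32001480721/1755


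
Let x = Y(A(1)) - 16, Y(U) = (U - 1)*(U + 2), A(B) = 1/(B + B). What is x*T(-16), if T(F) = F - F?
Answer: 0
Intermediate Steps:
A(B) = 1/(2*B)
Y(U) = (-1 + U)*(2 + U)
x = -69/4 (x = (-2 + (1/2)/1 + ((1/2)/1)**2) - 16 = (-2 + (1/2)*1 + ((1/2)*1)**2) - 16 = (-2 + 1/2 + (1/2)**2) - 16 = (-2 + 1/2 + 1/4) - 16 = -5/4 - 16 = -69/4 ≈ -17.250)
T(F) = 0
x*T(-16) = -69/4*0 = 0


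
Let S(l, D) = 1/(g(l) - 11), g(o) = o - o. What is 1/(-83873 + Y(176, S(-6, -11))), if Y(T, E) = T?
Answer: -1/83697 ≈ -1.1948e-5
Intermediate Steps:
g(o) = 0
S(l, D) = -1/11 (S(l, D) = 1/(0 - 11) = 1/(-11) = -1/11)
1/(-83873 + Y(176, S(-6, -11))) = 1/(-83873 + 176) = 1/(-83697) = -1/83697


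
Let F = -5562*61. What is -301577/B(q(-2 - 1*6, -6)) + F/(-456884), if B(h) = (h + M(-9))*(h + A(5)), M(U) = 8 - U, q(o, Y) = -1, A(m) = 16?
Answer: -34426069597/27413040 ≈ -1255.8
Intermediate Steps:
F = -339282
B(h) = (16 + h)*(17 + h) (B(h) = (h + (8 - 1*(-9)))*(h + 16) = (h + (8 + 9))*(16 + h) = (h + 17)*(16 + h) = (17 + h)*(16 + h) = (16 + h)*(17 + h))
-301577/B(q(-2 - 1*6, -6)) + F/(-456884) = -301577/(272 + (-1)² + 33*(-1)) - 339282/(-456884) = -301577/(272 + 1 - 33) - 339282*(-1/456884) = -301577/240 + 169641/228442 = -34426069597/27413040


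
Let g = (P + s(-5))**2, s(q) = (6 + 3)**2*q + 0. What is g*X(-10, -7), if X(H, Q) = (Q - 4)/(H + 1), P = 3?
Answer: 197516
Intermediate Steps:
X(H, Q) = (-4 + Q)/(1 + H)
s(q) = 81*q (s(q) = 9**2*q + 0 = 81*q + 0 = 81*q)
g = 161604 (g = (3 + 81*(-5))**2 = (3 - 405)**2 = (-402)**2 = 161604)
g*X(-10, -7) = 161604*((-4 - 7)/(1 - 10)) = 161604*(-11/(-9)) = 161604*(-1/9*(-11)) = 161604*(11/9) = 197516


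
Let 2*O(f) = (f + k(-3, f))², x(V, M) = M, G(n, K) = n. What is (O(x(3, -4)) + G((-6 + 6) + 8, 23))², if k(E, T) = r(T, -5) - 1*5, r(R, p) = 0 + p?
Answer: 11236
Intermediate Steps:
r(R, p) = p
k(E, T) = -10 (k(E, T) = -5 - 1*5 = -5 - 5 = -10)
O(f) = (-10 + f)²/2 (O(f) = (f - 10)²/2 = (-10 + f)²/2)
(O(x(3, -4)) + G((-6 + 6) + 8, 23))² = ((-10 - 4)²/2 + ((-6 + 6) + 8))² = ((½)*(-14)² + (0 + 8))² = ((½)*196 + 8)² = (98 + 8)² = 106² = 11236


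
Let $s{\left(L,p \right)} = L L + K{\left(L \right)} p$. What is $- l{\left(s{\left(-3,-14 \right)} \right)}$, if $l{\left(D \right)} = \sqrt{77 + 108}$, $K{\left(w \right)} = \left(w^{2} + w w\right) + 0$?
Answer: $- \sqrt{185} \approx -13.601$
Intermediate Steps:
$K{\left(w \right)} = 2 w^{2}$ ($K{\left(w \right)} = \left(w^{2} + w^{2}\right) + 0 = 2 w^{2} + 0 = 2 w^{2}$)
$s{\left(L,p \right)} = L^{2} + 2 p L^{2}$ ($s{\left(L,p \right)} = L L + 2 L^{2} p = L^{2} + 2 p L^{2}$)
$l{\left(D \right)} = \sqrt{185}$
$- l{\left(s{\left(-3,-14 \right)} \right)} = - \sqrt{185}$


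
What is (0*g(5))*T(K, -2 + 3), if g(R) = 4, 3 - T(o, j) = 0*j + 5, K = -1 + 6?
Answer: 0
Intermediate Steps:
K = 5
T(o, j) = -2 (T(o, j) = 3 - (0*j + 5) = 3 - (0 + 5) = 3 - 1*5 = 3 - 5 = -2)
(0*g(5))*T(K, -2 + 3) = (0*4)*(-2) = 0*(-2) = 0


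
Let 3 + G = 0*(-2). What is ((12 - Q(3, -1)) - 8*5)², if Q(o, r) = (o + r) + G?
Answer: 729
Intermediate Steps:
G = -3 (G = -3 + 0*(-2) = -3 + 0 = -3)
Q(o, r) = -3 + o + r (Q(o, r) = (o + r) - 3 = -3 + o + r)
((12 - Q(3, -1)) - 8*5)² = ((12 - (-3 + 3 - 1)) - 8*5)² = ((12 - 1*(-1)) - 40)² = ((12 + 1) - 40)² = (13 - 40)² = (-27)² = 729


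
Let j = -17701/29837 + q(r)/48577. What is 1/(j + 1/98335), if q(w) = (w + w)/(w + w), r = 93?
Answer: -142525957304915/84550094927451 ≈ -1.6857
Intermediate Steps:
q(w) = 1 (q(w) = (2*w)/((2*w)) = (2*w)*(1/(2*w)) = 1)
j = -859831640/1449391949 (j = -17701/29837 + 1/48577 = -859831640/1449391949 ≈ -0.59324)
1/(j + 1/98335) = 1/(-859831640/1449391949 + 1/98335) = 1/(-84550094927451/142525957304915) = -142525957304915/84550094927451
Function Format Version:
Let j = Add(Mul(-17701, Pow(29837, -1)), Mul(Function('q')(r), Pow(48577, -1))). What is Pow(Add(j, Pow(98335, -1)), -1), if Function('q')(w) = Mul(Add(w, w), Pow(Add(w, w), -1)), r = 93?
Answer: Rational(-142525957304915, 84550094927451) ≈ -1.6857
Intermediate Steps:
Function('q')(w) = 1 (Function('q')(w) = Mul(Mul(2, w), Pow(Mul(2, w), -1)) = Mul(Mul(2, w), Mul(Rational(1, 2), Pow(w, -1))) = 1)
j = Rational(-859831640, 1449391949) (j = Add(Mul(-17701, Pow(29837, -1)), Mul(1, Pow(48577, -1))) = Add(Mul(-17701, Rational(1, 29837)), Mul(1, Rational(1, 48577))) = Add(Rational(-17701, 29837), Rational(1, 48577)) = Rational(-859831640, 1449391949) ≈ -0.59324)
Pow(Add(j, Pow(98335, -1)), -1) = Pow(Add(Rational(-859831640, 1449391949), Pow(98335, -1)), -1) = Pow(Add(Rational(-859831640, 1449391949), Rational(1, 98335)), -1) = Pow(Rational(-84550094927451, 142525957304915), -1) = Rational(-142525957304915, 84550094927451)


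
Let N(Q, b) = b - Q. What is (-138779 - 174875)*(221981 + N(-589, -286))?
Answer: -69720265736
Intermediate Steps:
(-138779 - 174875)*(221981 + N(-589, -286)) = (-138779 - 174875)*(221981 + (-286 - 1*(-589))) = -313654*(221981 + (-286 + 589)) = -313654*(221981 + 303) = -313654*222284 = -69720265736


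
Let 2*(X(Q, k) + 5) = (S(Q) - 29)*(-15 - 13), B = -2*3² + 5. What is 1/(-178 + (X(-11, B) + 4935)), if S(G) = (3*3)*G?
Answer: 1/6544 ≈ 0.00015281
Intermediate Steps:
S(G) = 9*G
B = -13 (B = -2*9 + 5 = -18 + 5 = -13)
X(Q, k) = 401 - 126*Q (X(Q, k) = -5 + ((9*Q - 29)*(-15 - 13))/2 = -5 + ((-29 + 9*Q)*(-28))/2 = -5 + (812 - 252*Q)/2 = -5 + (406 - 126*Q) = 401 - 126*Q)
1/(-178 + (X(-11, B) + 4935)) = 1/(-178 + ((401 - 126*(-11)) + 4935)) = 1/(-178 + ((401 + 1386) + 4935)) = 1/(-178 + (1787 + 4935)) = 1/(-178 + 6722) = 1/6544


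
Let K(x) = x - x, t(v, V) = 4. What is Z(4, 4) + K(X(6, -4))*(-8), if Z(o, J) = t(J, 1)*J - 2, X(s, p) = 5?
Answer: 14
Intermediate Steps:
K(x) = 0
Z(o, J) = -2 + 4*J (Z(o, J) = 4*J - 2 = -2 + 4*J)
Z(4, 4) + K(X(6, -4))*(-8) = (-2 + 4*4) + 0*(-8) = (-2 + 16) + 0 = 14 + 0 = 14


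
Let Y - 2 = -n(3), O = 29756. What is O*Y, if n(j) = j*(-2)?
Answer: 238048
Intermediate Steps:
n(j) = -2*j
Y = 8 (Y = 2 - (-2)*3 = 2 - 1*(-6) = 2 + 6 = 8)
O*Y = 29756*8 = 238048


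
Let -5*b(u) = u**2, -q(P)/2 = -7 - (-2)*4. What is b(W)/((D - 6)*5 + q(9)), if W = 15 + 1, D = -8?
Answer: 32/45 ≈ 0.71111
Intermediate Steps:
W = 16
q(P) = -2 (q(P) = -2*(-7 - (-2)*4) = -2*(-7 - 1*(-8)) = -2*(-7 + 8) = -2*1 = -2)
b(u) = -u**2/5
b(W)/((D - 6)*5 + q(9)) = (-1/5*16**2)/((-8 - 6)*5 - 2) = (-1/5*256)/(-14*5 - 2) = -256/(5*(-70 - 2)) = -256/5/(-72) = -256/5*(-1/72) = 32/45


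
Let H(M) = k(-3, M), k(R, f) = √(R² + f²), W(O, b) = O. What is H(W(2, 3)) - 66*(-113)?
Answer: 7458 + √13 ≈ 7461.6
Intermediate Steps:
H(M) = √(9 + M²) (H(M) = √((-3)² + M²) = √(9 + M²))
H(W(2, 3)) - 66*(-113) = √(9 + 2²) - 66*(-113) = √(9 + 4) + 7458 = √13 + 7458 = 7458 + √13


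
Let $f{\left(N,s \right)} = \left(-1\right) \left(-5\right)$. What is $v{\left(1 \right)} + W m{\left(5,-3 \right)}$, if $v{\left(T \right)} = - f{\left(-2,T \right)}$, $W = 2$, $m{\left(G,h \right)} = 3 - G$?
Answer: $-9$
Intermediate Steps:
$f{\left(N,s \right)} = 5$
$v{\left(T \right)} = -5$ ($v{\left(T \right)} = \left(-1\right) 5 = -5$)
$v{\left(1 \right)} + W m{\left(5,-3 \right)} = -5 + 2 \left(3 - 5\right) = -5 + 2 \left(-2\right) = -5 - 4 = -9$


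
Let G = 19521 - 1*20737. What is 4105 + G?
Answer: 2889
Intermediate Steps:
G = -1216 (G = 19521 - 20737 = -1216)
4105 + G = 4105 - 1216 = 2889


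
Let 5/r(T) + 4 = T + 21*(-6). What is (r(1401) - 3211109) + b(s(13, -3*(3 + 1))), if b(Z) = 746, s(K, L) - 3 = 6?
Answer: -4080371368/1271 ≈ -3.2104e+6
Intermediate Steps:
s(K, L) = 9 (s(K, L) = 3 + 6 = 9)
r(T) = 5/(-130 + T) (r(T) = 5/(-4 + (T + 21*(-6))) = 5/(-4 + (T - 126)) = 5/(-4 + (-126 + T)) = 5/(-130 + T))
(r(1401) - 3211109) + b(s(13, -3*(3 + 1))) = (5/(-130 + 1401) - 3211109) + 746 = (5/1271 - 3211109) + 746 = -4081319534/1271 + 746 = -4080371368/1271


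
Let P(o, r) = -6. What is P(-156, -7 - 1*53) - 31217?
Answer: -31223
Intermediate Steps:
P(-156, -7 - 1*53) - 31217 = -6 - 31217 = -31223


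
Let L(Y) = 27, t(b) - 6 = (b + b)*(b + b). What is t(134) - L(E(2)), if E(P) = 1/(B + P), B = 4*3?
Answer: 71803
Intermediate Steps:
B = 12
E(P) = 1/(12 + P)
t(b) = 6 + 4*b² (t(b) = 6 + (b + b)*(b + b) = 6 + (2*b)*(2*b) = 6 + 4*b²)
t(134) - L(E(2)) = (6 + 4*134²) - 1*27 = (6 + 4*17956) - 27 = (6 + 71824) - 27 = 71830 - 27 = 71803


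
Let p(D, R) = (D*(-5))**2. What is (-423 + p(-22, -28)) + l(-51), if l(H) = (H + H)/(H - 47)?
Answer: 572224/49 ≈ 11678.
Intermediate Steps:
p(D, R) = 25*D**2 (p(D, R) = (-5*D)**2 = 25*D**2)
l(H) = 2*H/(-47 + H) (l(H) = (2*H)/(-47 + H) = 2*H/(-47 + H))
(-423 + p(-22, -28)) + l(-51) = (-423 + 25*(-22)**2) + 2*(-51)/(-47 - 51) = (-423 + 25*484) + 2*(-51)/(-98) = (-423 + 12100) + 2*(-51)*(-1/98) = 11677 + 51/49 = 572224/49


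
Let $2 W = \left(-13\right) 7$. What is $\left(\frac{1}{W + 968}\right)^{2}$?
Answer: $\frac{4}{3404025} \approx 1.1751 \cdot 10^{-6}$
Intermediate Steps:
$W = - \frac{91}{2}$ ($W = \frac{\left(-13\right) 7}{2} = \frac{1}{2} \left(-91\right) = - \frac{91}{2} \approx -45.5$)
$\left(\frac{1}{W + 968}\right)^{2} = \left(\frac{1}{- \frac{91}{2} + 968}\right)^{2} = \left(\frac{1}{\frac{1845}{2}}\right)^{2} = \left(\frac{2}{1845}\right)^{2} = \frac{4}{3404025}$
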